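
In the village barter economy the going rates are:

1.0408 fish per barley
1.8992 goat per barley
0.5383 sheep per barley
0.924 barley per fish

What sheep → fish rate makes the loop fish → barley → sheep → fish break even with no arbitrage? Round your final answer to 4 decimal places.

2.0105

Known legs of the cycle: 0.924 × 0.5383 = 0.4973892
For no arbitrage the full-cycle product must be 1, so the missing rate is 1 / 0.4973892 ≈ 2.010498.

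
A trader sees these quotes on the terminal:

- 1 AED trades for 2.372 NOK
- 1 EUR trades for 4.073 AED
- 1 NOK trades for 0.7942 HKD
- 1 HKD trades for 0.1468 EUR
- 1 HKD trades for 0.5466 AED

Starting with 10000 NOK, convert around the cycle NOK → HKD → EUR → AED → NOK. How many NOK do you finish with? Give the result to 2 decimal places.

11263.80

10000 NOK × 0.7942 = 7942 HKD
7942 HKD × 0.1468 = 1165.8856 EUR
1165.8856 EUR × 4.073 = 4748.6520488 AED
4748.6520488 AED × 2.372 = 11263.8026597536 NOK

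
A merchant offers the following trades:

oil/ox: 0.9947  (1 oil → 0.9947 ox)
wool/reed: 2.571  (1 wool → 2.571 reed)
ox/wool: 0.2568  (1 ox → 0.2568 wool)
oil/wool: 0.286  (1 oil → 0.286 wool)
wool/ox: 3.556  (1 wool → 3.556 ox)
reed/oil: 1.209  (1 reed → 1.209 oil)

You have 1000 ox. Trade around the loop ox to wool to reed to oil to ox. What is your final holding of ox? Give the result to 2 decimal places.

1000 ox × 0.2568 = 256.8 wool
256.8 wool × 2.571 = 660.2328 reed
660.2328 reed × 1.209 = 798.2214552 oil
798.2214552 oil × 0.9947 = 793.99088148744 ox

793.99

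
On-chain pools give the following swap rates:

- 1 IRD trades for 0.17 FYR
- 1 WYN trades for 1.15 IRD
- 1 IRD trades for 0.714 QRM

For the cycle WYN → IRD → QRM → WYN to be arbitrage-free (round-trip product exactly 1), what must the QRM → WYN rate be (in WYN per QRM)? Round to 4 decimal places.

1.2179

Known legs of the cycle: 1.15 × 0.714 = 0.8211
For no arbitrage the full-cycle product must be 1, so the missing rate is 1 / 0.8211 ≈ 1.217878.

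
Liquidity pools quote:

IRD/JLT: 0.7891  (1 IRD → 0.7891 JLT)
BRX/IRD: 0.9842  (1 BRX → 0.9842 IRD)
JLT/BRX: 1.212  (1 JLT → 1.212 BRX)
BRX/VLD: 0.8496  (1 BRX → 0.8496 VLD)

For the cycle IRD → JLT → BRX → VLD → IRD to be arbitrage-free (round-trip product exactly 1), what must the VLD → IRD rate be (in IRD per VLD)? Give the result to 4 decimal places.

Known legs of the cycle: 0.7891 × 1.212 × 0.8496 = 0.81254826432
For no arbitrage the full-cycle product must be 1, so the missing rate is 1 / 0.81254826432 ≈ 1.230696.

1.2307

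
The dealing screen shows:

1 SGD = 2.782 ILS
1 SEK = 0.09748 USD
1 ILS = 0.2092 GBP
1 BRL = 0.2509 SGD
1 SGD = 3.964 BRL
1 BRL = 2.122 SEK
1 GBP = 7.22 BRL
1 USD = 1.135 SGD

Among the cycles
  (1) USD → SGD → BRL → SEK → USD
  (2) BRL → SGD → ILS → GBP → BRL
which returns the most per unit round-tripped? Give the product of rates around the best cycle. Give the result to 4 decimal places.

1.0543

(1) 1.135 × 3.964 × 2.122 × 0.09748 = 0.93066
(2) 0.2509 × 2.782 × 0.2092 × 7.22 = 1.05428
Highest is cycle (2) at 1.0543 (>1, arbitrage).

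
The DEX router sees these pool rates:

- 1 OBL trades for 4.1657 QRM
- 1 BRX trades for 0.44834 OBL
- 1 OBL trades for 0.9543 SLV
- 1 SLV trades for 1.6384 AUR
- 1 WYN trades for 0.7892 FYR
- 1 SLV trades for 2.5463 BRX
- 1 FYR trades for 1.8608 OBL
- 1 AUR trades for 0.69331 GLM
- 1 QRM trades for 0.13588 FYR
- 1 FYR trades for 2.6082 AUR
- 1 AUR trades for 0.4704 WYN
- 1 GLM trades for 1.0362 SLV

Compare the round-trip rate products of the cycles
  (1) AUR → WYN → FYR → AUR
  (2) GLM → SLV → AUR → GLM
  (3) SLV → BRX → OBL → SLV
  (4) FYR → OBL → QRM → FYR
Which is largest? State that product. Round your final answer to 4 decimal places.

(1) 0.4704 × 0.7892 × 2.6082 = 0.96827
(2) 1.0362 × 1.6384 × 0.69331 = 1.17704
(3) 2.5463 × 0.44834 × 0.9543 = 1.08944
(4) 1.8608 × 4.1657 × 0.13588 = 1.05328
Highest is cycle (2) at 1.1770 (>1, arbitrage).

1.1770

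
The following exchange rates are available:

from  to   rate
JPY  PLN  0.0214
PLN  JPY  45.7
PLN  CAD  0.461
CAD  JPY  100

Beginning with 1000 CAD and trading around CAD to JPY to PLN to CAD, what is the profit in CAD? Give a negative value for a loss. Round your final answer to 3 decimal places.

-13.460

1000 CAD × 100 = 100000 JPY
100000 JPY × 0.0214 = 2140 PLN
2140 PLN × 0.461 = 986.54 CAD
Net change: 986.54 − 1000 = -13.46 CAD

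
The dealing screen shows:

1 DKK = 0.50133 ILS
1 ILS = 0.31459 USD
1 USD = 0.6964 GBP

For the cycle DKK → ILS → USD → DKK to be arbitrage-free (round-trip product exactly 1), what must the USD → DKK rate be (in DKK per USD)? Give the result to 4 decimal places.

6.3406

Known legs of the cycle: 0.50133 × 0.31459 = 0.1577134047
For no arbitrage the full-cycle product must be 1, so the missing rate is 1 / 0.1577134047 ≈ 6.340615.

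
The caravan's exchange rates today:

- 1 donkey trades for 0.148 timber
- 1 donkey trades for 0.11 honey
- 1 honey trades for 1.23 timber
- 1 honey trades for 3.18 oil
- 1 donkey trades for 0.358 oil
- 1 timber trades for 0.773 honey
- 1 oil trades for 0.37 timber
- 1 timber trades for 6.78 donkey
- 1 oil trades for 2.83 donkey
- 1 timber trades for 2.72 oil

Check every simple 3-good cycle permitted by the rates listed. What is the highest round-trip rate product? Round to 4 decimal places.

donkey→timber→oil→donkey: 0.148 × 2.72 × 2.83 = 1.13924
donkey→honey→oil→donkey: 0.11 × 3.18 × 2.83 = 0.98993
donkey→honey→timber→donkey: 0.11 × 1.23 × 6.78 = 0.91733
oil→timber→honey→oil: 0.37 × 0.773 × 3.18 = 0.90951
donkey→oil→timber→donkey: 0.358 × 0.37 × 6.78 = 0.89808
Maximum is donkey→timber→oil→donkey at 1.1392; arbitrage exists.

1.1392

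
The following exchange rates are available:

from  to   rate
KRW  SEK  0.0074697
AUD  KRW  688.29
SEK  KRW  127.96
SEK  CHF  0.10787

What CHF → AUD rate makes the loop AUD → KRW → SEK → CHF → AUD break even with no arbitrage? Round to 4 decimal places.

Known legs of the cycle: 688.29 × 0.0074697 × 0.10787 = 0.55459416822831
For no arbitrage the full-cycle product must be 1, so the missing rate is 1 / 0.55459416822831 ≈ 1.803120.

1.8031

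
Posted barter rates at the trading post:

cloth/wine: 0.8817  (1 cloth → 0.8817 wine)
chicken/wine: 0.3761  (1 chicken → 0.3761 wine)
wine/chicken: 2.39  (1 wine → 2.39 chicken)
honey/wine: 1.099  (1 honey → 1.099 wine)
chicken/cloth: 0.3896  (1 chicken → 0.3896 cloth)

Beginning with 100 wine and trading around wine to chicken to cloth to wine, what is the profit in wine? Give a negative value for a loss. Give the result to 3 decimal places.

100 wine × 2.39 = 239 chicken
239 chicken × 0.3896 = 93.1144 cloth
93.1144 cloth × 0.8817 = 82.09896648 wine
Net change: 82.09896648 − 100 = -17.90103352 wine

-17.901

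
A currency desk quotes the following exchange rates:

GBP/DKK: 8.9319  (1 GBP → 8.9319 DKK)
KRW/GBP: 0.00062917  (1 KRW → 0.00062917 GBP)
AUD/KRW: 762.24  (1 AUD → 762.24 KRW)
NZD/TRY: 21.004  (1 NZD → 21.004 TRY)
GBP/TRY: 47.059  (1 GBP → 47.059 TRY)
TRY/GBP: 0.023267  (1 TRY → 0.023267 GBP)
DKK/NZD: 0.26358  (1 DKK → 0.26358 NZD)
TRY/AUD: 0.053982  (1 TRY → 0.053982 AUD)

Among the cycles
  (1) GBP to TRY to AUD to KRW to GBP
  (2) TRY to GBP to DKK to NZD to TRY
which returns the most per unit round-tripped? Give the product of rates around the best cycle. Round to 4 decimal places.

1.2183

(1) 47.059 × 0.053982 × 762.24 × 0.00062917 = 1.21829
(2) 0.023267 × 8.9319 × 0.26358 × 21.004 = 1.15053
Highest is cycle (1) at 1.2183 (>1, arbitrage).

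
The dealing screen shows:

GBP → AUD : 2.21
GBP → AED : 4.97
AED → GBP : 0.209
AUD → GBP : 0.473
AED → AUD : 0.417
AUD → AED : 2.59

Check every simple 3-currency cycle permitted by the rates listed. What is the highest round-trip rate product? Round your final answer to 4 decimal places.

1.1963

AUD→AED→GBP→AUD: 2.59 × 0.209 × 2.21 = 1.19630
AUD→GBP→AED→AUD: 0.473 × 4.97 × 0.417 = 0.98029
Maximum is AUD→AED→GBP→AUD at 1.1963; arbitrage exists.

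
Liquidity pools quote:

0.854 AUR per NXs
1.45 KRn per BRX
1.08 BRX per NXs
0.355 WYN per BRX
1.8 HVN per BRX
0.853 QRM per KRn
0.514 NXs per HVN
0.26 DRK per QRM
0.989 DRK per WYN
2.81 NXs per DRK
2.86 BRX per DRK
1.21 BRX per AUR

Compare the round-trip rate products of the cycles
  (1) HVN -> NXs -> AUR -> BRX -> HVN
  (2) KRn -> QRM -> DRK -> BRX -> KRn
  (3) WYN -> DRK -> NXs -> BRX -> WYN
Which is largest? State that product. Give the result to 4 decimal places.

(1) 0.514 × 0.854 × 1.21 × 1.8 = 0.95605
(2) 0.853 × 0.26 × 2.86 × 1.45 = 0.91972
(3) 0.989 × 2.81 × 1.08 × 0.355 = 1.06550
Highest is cycle (3) at 1.0655 (>1, arbitrage).

1.0655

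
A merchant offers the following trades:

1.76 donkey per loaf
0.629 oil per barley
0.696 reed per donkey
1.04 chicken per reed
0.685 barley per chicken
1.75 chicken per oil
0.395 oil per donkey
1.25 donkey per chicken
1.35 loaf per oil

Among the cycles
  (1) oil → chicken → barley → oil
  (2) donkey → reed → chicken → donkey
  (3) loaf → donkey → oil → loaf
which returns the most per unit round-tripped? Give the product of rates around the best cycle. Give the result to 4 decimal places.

(1) 1.75 × 0.685 × 0.629 = 0.75401
(2) 0.696 × 1.04 × 1.25 = 0.90480
(3) 1.76 × 0.395 × 1.35 = 0.93852
Highest is cycle (3) at 0.9385 (≤1, no arbitrage).

0.9385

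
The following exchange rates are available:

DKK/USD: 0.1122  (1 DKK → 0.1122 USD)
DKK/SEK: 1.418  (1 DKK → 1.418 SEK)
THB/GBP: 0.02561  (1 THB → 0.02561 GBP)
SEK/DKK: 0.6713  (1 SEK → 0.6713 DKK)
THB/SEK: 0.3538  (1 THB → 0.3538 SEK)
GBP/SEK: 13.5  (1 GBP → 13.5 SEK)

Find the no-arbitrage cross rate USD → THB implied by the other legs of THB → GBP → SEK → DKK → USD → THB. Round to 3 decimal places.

Known legs of the cycle: 0.02561 × 13.5 × 0.6713 × 0.1122 = 0.0260407117971
For no arbitrage the full-cycle product must be 1, so the missing rate is 1 / 0.0260407117971 ≈ 38.40141.

38.401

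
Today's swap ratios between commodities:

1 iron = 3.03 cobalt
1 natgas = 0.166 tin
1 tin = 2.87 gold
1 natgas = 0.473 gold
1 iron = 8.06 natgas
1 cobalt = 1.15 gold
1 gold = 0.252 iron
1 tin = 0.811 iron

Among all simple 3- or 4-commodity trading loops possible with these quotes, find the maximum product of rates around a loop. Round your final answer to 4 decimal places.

tin→iron→natgas→tin: 0.811 × 8.06 × 0.166 = 1.08509
tin→gold→iron→natgas→tin: 2.87 × 0.252 × 8.06 × 0.166 = 0.96767
gold→iron→natgas→gold: 0.252 × 8.06 × 0.473 = 0.96072
gold→iron→cobalt→gold: 0.252 × 3.03 × 1.15 = 0.87809
Maximum is tin→iron→natgas→tin at 1.0851; arbitrage exists.

1.0851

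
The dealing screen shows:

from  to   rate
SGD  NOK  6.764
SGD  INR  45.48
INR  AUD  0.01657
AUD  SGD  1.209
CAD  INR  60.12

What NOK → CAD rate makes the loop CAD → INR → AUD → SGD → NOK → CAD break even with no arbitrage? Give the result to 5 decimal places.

0.12275

Known legs of the cycle: 60.12 × 0.01657 × 1.209 × 6.764 = 8.1465059701584
For no arbitrage the full-cycle product must be 1, so the missing rate is 1 / 8.1465059701584 ≈ 0.1227520.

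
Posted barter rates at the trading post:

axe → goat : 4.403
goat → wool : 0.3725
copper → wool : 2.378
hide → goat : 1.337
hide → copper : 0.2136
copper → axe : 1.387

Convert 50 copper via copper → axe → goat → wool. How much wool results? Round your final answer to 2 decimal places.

50 copper × 1.387 = 69.35 axe
69.35 axe × 4.403 = 305.34805 goat
305.34805 goat × 0.3725 = 113.742148625 wool

113.74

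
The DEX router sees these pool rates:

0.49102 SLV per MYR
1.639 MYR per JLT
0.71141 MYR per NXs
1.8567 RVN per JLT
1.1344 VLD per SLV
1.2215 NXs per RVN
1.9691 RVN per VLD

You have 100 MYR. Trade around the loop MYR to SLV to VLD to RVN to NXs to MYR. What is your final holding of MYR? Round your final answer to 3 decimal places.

95.312

100 MYR × 0.49102 = 49.102 SLV
49.102 SLV × 1.1344 = 55.7013088 VLD
55.7013088 VLD × 1.9691 = 109.68144715808 RVN
109.68144715808 RVN × 1.2215 = 133.97588770359472 NXs
133.97588770359472 NXs × 0.71141 = 95.3117862712143197552 MYR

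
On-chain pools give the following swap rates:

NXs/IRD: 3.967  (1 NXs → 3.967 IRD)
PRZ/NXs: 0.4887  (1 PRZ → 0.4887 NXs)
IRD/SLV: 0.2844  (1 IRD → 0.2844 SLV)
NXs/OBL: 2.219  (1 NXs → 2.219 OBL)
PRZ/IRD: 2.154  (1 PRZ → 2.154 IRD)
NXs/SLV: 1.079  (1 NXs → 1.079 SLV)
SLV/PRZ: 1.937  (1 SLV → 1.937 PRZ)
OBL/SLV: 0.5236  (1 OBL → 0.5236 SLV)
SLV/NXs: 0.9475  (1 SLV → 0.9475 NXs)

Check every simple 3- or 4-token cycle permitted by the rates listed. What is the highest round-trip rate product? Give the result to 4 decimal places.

1.1866

PRZ→IRD→SLV→PRZ: 2.154 × 0.2844 × 1.937 = 1.18660
NXs→OBL→SLV→NXs: 2.219 × 0.5236 × 0.9475 = 1.10087
NXs→OBL→SLV→PRZ→NXs: 2.219 × 0.5236 × 1.937 × 0.4887 = 1.09984
NXs→IRD→SLV→NXs: 3.967 × 0.2844 × 0.9475 = 1.06898
NXs→IRD→SLV→PRZ→NXs: 3.967 × 0.2844 × 1.937 × 0.4887 = 1.06798
NXs→SLV→PRZ→NXs: 1.079 × 1.937 × 0.4887 = 1.02139
Maximum is PRZ→IRD→SLV→PRZ at 1.1866; arbitrage exists.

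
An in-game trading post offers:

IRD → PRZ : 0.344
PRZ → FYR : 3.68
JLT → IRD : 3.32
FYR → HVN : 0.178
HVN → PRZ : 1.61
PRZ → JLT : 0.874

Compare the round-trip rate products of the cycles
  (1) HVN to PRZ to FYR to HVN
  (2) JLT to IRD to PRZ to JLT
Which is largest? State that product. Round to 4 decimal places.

(1) 1.61 × 3.68 × 0.178 = 1.05461
(2) 3.32 × 0.344 × 0.874 = 0.99818
Highest is cycle (1) at 1.0546 (>1, arbitrage).

1.0546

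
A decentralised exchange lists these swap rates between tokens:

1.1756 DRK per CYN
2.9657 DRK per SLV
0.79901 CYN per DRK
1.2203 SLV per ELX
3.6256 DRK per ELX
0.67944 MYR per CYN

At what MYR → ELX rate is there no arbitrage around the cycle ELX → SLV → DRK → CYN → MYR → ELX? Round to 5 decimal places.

Known legs of the cycle: 1.2203 × 2.9657 × 0.79901 × 0.67944 = 1.964704112830180824
For no arbitrage the full-cycle product must be 1, so the missing rate is 1 / 1.964704112830180824 ≈ 0.5089825.

0.50898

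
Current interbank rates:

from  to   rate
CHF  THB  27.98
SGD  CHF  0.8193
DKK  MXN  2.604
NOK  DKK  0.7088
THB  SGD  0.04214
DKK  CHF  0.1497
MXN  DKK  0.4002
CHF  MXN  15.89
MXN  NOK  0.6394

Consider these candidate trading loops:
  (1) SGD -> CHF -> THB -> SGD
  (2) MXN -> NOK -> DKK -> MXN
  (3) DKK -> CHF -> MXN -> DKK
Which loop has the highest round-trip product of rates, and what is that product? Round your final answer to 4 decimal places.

1.1802

(1) 0.8193 × 27.98 × 0.04214 = 0.96602
(2) 0.6394 × 0.7088 × 2.604 = 1.18015
(3) 0.1497 × 15.89 × 0.4002 = 0.95197
Highest is cycle (2) at 1.1802 (>1, arbitrage).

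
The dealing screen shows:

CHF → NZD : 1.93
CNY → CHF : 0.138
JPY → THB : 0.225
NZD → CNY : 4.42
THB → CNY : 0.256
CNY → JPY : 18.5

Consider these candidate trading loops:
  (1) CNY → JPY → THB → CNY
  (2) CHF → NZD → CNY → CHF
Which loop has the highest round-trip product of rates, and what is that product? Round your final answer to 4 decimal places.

1.1772

(1) 18.5 × 0.225 × 0.256 = 1.06560
(2) 1.93 × 4.42 × 0.138 = 1.17722
Highest is cycle (2) at 1.1772 (>1, arbitrage).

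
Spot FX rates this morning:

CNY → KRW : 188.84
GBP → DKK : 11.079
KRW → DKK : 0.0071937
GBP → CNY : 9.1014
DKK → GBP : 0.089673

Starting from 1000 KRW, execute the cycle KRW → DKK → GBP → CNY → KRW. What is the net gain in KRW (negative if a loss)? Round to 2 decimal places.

108.71

1000 KRW × 0.0071937 = 7.1937 DKK
7.1937 DKK × 0.089673 = 0.6450806601 GBP
0.6450806601 GBP × 9.1014 = 5.87113711983414 CNY
5.87113711983414 CNY × 188.84 = 1108.7055337094789976 KRW
Net change: 1108.7055337094789976 − 1000 = 108.7055337094789976 KRW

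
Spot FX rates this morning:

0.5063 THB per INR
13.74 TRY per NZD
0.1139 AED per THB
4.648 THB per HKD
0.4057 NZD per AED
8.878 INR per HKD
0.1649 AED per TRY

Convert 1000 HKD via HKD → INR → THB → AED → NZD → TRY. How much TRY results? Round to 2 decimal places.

1000 HKD × 8.878 = 8878 INR
8878 INR × 0.5063 = 4494.9314 THB
4494.9314 THB × 0.1139 = 511.97268646 AED
511.97268646 AED × 0.4057 = 207.707318896822 NZD
207.707318896822 NZD × 13.74 = 2853.89856164233428 TRY

2853.90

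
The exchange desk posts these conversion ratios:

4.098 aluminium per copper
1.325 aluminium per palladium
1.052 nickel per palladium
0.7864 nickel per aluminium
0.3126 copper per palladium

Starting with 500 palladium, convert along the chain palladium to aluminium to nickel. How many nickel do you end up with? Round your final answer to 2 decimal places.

500 palladium × 1.325 = 662.5 aluminium
662.5 aluminium × 0.7864 = 520.99 nickel

520.99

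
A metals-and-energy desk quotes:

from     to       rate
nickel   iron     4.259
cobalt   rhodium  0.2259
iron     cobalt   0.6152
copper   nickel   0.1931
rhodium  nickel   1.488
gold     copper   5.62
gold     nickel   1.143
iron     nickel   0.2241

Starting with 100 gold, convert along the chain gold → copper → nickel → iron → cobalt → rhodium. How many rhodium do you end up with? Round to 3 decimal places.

64.233

100 gold × 5.62 = 562 copper
562 copper × 0.1931 = 108.5222 nickel
108.5222 nickel × 4.259 = 462.1960498 iron
462.1960498 iron × 0.6152 = 284.34300983696 cobalt
284.34300983696 cobalt × 0.2259 = 64.233085922169264 rhodium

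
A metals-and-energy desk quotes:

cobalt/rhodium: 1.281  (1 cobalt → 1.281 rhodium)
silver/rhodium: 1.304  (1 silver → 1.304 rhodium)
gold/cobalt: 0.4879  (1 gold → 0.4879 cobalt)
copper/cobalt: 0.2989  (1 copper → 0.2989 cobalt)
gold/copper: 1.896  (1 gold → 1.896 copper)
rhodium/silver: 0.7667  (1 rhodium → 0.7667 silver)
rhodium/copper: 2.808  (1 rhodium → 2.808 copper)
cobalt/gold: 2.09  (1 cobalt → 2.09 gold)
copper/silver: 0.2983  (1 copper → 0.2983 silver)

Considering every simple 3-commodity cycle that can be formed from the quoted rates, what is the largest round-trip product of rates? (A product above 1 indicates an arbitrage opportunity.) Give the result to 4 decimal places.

cobalt→gold→copper→cobalt: 2.09 × 1.896 × 0.2989 = 1.18443
rhodium→copper→silver→rhodium: 2.808 × 0.2983 × 1.304 = 1.09226
cobalt→rhodium→copper→cobalt: 1.281 × 2.808 × 0.2989 = 1.07516
Maximum is cobalt→gold→copper→cobalt at 1.1844; arbitrage exists.

1.1844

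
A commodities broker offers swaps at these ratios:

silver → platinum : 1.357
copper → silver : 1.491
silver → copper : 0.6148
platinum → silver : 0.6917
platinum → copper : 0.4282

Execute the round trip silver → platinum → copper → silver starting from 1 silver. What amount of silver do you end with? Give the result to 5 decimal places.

1 silver × 1.357 = 1.357 platinum
1.357 platinum × 0.4282 = 0.5810674 copper
0.5810674 copper × 1.491 = 0.8663714934 silver

0.86637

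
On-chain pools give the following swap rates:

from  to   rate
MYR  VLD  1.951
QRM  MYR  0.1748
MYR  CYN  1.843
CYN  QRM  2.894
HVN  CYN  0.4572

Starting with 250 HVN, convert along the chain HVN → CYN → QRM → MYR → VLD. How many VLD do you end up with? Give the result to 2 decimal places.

250 HVN × 0.4572 = 114.3 CYN
114.3 CYN × 2.894 = 330.7842 QRM
330.7842 QRM × 0.1748 = 57.82107816 MYR
57.82107816 MYR × 1.951 = 112.80892349016 VLD

112.81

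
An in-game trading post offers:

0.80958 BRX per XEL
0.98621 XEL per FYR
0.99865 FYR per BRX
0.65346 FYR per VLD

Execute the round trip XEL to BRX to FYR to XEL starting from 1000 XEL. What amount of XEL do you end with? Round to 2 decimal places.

797.34

1000 XEL × 0.80958 = 809.58 BRX
809.58 BRX × 0.99865 = 808.487067 FYR
808.487067 FYR × 0.98621 = 797.33803034607 XEL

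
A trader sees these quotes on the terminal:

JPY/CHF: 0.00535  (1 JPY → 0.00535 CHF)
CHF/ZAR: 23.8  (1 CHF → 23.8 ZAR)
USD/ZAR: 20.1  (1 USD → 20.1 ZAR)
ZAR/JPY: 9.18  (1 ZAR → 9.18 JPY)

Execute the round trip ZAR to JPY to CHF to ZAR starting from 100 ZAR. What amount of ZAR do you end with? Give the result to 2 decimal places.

100 ZAR × 9.18 = 918 JPY
918 JPY × 0.00535 = 4.9113 CHF
4.9113 CHF × 23.8 = 116.88894 ZAR

116.89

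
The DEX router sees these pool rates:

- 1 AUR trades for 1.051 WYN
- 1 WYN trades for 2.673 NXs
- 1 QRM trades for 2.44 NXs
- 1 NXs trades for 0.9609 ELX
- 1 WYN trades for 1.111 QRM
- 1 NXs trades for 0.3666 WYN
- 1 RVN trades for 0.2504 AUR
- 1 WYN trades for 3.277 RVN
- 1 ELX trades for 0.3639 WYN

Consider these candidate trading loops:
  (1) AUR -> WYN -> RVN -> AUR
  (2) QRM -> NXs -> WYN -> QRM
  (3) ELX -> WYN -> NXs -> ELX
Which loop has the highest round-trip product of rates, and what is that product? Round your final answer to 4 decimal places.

(1) 1.051 × 3.277 × 0.2504 = 0.86241
(2) 2.44 × 0.3666 × 1.111 = 0.99379
(3) 0.3639 × 2.673 × 0.9609 = 0.93467
Highest is cycle (2) at 0.9938 (≤1, no arbitrage).

0.9938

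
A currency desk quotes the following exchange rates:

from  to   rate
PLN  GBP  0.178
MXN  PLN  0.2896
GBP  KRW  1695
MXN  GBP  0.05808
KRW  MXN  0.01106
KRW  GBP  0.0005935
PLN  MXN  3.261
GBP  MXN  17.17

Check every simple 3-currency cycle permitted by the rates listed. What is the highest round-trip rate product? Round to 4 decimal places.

KRW→MXN→GBP→KRW: 0.01106 × 0.05808 × 1695 = 1.08881
MXN→PLN→GBP→MXN: 0.2896 × 0.178 × 17.17 = 0.88509
Maximum is KRW→MXN→GBP→KRW at 1.0888; arbitrage exists.

1.0888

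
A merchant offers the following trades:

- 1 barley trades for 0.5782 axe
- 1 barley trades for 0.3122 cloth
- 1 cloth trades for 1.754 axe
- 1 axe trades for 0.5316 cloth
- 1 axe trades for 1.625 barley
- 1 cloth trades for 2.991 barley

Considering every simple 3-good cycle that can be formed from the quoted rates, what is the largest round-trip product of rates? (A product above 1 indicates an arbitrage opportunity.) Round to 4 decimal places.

0.9193

cloth→barley→axe→cloth: 2.991 × 0.5782 × 0.5316 = 0.91935
cloth→axe→barley→cloth: 1.754 × 1.625 × 0.3122 = 0.88985
Maximum is cloth→barley→axe→cloth at 0.9193; no arbitrage — every cycle loses value.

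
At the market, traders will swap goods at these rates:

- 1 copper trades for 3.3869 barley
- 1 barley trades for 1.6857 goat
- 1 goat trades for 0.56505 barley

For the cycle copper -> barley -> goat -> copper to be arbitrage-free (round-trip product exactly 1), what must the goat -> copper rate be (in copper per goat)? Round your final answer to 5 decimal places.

Known legs of the cycle: 3.3869 × 1.6857 = 5.70929733
For no arbitrage the full-cycle product must be 1, so the missing rate is 1 / 5.70929733 ≈ 0.1751529.

0.17515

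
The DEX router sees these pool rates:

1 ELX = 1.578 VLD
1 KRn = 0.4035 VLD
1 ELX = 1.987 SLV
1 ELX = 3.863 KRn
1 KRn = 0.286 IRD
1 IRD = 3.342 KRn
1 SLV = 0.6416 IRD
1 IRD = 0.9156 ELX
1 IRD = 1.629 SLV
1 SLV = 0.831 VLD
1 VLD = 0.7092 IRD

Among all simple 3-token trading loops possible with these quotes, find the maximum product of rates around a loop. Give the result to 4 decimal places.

IRD→ELX→SLV→IRD: 0.9156 × 1.987 × 0.6416 = 1.16726
IRD→ELX→VLD→IRD: 0.9156 × 1.578 × 0.7092 = 1.02466
IRD→ELX→KRn→IRD: 0.9156 × 3.863 × 0.286 = 1.01157
IRD→SLV→VLD→IRD: 1.629 × 0.831 × 0.7092 = 0.96004
IRD→KRn→VLD→IRD: 3.342 × 0.4035 × 0.7092 = 0.95635
Maximum is IRD→ELX→SLV→IRD at 1.1673; arbitrage exists.

1.1673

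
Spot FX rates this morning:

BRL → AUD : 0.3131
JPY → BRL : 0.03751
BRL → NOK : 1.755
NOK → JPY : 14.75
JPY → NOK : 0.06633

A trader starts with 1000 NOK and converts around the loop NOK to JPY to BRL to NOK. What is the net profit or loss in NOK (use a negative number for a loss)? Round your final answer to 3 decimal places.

-29.007

1000 NOK × 14.75 = 14750 JPY
14750 JPY × 0.03751 = 553.2725 BRL
553.2725 BRL × 1.755 = 970.9932375 NOK
Net change: 970.9932375 − 1000 = -29.0067625 NOK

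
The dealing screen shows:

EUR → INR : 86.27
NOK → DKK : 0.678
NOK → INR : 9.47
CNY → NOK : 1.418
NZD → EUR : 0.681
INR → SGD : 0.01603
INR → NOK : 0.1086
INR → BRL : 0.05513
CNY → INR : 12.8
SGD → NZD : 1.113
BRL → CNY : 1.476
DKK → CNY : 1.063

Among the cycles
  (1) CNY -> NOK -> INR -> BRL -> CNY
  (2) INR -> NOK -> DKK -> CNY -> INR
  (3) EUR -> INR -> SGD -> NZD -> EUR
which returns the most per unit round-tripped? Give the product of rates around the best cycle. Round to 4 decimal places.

(1) 1.418 × 9.47 × 0.05513 × 1.476 = 1.09270
(2) 0.1086 × 0.678 × 1.063 × 12.8 = 1.00185
(3) 86.27 × 0.01603 × 1.113 × 0.681 = 1.04818
Highest is cycle (1) at 1.0927 (>1, arbitrage).

1.0927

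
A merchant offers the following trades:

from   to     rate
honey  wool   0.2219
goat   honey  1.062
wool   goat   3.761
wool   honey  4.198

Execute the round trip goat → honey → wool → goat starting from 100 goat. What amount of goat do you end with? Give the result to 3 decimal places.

88.631

100 goat × 1.062 = 106.2 honey
106.2 honey × 0.2219 = 23.56578 wool
23.56578 wool × 3.761 = 88.63089858 goat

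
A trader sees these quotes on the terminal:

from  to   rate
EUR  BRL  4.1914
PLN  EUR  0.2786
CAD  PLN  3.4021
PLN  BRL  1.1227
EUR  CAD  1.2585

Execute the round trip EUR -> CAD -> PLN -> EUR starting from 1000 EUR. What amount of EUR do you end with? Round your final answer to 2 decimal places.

1192.84

1000 EUR × 1.2585 = 1258.5 CAD
1258.5 CAD × 3.4021 = 4281.54285 PLN
4281.54285 PLN × 0.2786 = 1192.83783801 EUR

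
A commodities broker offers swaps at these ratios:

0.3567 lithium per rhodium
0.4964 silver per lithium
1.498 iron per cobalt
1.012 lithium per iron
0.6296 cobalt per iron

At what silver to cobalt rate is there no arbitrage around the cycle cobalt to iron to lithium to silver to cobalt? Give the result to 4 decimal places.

Known legs of the cycle: 1.498 × 1.012 × 0.4964 = 0.7525304864
For no arbitrage the full-cycle product must be 1, so the missing rate is 1 / 0.7525304864 ≈ 1.328850.

1.3288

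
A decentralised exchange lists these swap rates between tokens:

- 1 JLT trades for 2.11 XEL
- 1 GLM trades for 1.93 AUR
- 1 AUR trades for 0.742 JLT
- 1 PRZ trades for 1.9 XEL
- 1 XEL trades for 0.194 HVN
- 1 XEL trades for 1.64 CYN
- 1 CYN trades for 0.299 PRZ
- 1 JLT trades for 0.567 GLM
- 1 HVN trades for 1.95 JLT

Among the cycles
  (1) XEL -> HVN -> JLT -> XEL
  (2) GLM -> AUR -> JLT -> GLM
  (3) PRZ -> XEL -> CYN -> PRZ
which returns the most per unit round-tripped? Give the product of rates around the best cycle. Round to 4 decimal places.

(1) 0.194 × 1.95 × 2.11 = 0.79821
(2) 1.93 × 0.742 × 0.567 = 0.81198
(3) 1.9 × 1.64 × 0.299 = 0.93168
Highest is cycle (3) at 0.9317 (≤1, no arbitrage).

0.9317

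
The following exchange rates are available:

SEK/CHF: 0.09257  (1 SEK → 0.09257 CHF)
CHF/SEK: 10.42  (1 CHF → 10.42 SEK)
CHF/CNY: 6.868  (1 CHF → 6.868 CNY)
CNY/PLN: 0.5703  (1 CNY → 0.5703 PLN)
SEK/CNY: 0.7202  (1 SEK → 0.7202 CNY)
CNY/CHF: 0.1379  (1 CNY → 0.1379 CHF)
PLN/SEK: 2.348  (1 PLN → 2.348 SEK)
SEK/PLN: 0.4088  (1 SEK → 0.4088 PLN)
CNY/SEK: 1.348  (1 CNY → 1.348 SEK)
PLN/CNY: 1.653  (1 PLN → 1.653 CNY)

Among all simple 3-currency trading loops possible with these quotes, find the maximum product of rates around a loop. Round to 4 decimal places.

1.0349

CHF→SEK→CNY→CHF: 10.42 × 0.7202 × 0.1379 = 1.03487
PLN→SEK→CNY→PLN: 2.348 × 0.7202 × 0.5703 = 0.96439
PLN→CNY→SEK→PLN: 1.653 × 1.348 × 0.4088 = 0.91091
CHF→CNY→SEK→CHF: 6.868 × 1.348 × 0.09257 = 0.85702
Maximum is CHF→SEK→CNY→CHF at 1.0349; arbitrage exists.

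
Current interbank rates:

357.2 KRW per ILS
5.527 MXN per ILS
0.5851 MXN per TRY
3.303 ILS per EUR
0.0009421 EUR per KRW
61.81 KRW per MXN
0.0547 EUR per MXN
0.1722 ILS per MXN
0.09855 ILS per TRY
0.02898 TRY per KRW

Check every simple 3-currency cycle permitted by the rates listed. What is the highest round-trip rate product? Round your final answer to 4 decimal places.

KRW→EUR→ILS→KRW: 0.0009421 × 3.303 × 357.2 = 1.11152
KRW→TRY→MXN→KRW: 0.02898 × 0.5851 × 61.81 = 1.04806
KRW→TRY→ILS→KRW: 0.02898 × 0.09855 × 357.2 = 1.02016
MXN→EUR→ILS→MXN: 0.0547 × 3.303 × 5.527 = 0.99859
Maximum is KRW→EUR→ILS→KRW at 1.1115; arbitrage exists.

1.1115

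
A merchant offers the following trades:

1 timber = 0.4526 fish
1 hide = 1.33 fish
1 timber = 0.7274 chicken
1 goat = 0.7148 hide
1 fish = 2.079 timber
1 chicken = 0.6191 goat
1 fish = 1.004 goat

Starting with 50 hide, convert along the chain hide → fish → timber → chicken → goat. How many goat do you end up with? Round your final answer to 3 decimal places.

50 hide × 1.33 = 66.5 fish
66.5 fish × 2.079 = 138.2535 timber
138.2535 timber × 0.7274 = 100.5655959 chicken
100.5655959 chicken × 0.6191 = 62.26016042169 goat

62.260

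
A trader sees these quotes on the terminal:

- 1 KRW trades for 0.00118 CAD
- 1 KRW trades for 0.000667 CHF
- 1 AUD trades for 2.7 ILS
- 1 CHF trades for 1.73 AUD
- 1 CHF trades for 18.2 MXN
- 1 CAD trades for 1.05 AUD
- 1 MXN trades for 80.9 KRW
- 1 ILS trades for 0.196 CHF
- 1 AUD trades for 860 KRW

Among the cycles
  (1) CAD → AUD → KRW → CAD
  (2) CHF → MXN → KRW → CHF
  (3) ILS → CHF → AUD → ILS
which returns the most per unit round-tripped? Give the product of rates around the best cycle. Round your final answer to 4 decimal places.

(1) 1.05 × 860 × 0.00118 = 1.06554
(2) 18.2 × 80.9 × 0.000667 = 0.98208
(3) 0.196 × 1.73 × 2.7 = 0.91552
Highest is cycle (1) at 1.0655 (>1, arbitrage).

1.0655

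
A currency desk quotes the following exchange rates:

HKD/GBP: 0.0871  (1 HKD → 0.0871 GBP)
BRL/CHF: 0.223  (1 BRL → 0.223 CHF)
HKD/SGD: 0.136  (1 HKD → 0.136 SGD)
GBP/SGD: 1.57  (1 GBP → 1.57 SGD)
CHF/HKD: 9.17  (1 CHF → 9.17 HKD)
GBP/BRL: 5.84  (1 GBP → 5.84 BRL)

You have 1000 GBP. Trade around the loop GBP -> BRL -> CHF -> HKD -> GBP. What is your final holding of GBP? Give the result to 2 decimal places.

1000 GBP × 5.84 = 5840 BRL
5840 BRL × 0.223 = 1302.32 CHF
1302.32 CHF × 9.17 = 11942.2744 HKD
11942.2744 HKD × 0.0871 = 1040.17210024 GBP

1040.17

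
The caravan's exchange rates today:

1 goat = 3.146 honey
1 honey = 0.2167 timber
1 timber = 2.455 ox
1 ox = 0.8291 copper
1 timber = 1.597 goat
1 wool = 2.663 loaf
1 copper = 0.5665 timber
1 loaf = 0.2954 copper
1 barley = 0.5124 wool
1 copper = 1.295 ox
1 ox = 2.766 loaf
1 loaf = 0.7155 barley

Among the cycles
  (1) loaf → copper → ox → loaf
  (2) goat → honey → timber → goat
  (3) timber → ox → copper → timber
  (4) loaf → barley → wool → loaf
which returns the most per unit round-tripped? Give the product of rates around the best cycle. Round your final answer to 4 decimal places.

1.1531

(1) 0.2954 × 1.295 × 2.766 = 1.05811
(2) 3.146 × 0.2167 × 1.597 = 1.08874
(3) 2.455 × 0.8291 × 0.5665 = 1.15308
(4) 0.7155 × 0.5124 × 2.663 = 0.97631
Highest is cycle (3) at 1.1531 (>1, arbitrage).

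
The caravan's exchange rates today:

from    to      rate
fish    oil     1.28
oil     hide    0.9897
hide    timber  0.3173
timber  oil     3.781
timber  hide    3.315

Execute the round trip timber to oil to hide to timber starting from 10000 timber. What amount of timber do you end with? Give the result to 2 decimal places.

11873.54

10000 timber × 3.781 = 37810 oil
37810 oil × 0.9897 = 37420.557 hide
37420.557 hide × 0.3173 = 11873.5427361 timber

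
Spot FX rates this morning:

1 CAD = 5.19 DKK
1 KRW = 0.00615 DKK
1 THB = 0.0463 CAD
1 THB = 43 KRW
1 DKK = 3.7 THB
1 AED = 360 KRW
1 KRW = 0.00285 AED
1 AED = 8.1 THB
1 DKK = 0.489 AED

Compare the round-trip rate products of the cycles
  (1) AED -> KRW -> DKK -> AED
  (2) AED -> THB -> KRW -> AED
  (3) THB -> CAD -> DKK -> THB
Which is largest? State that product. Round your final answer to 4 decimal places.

(1) 360 × 0.00615 × 0.489 = 1.08265
(2) 8.1 × 43 × 0.00285 = 0.99266
(3) 0.0463 × 5.19 × 3.7 = 0.88910
Highest is cycle (1) at 1.0826 (>1, arbitrage).

1.0826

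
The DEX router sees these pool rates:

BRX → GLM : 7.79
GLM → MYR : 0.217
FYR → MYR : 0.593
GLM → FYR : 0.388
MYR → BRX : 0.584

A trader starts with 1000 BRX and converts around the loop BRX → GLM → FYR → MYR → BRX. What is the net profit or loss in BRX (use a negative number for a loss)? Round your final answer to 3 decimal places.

46.735

1000 BRX × 7.79 = 7790 GLM
7790 GLM × 0.388 = 3022.52 FYR
3022.52 FYR × 0.593 = 1792.35436 MYR
1792.35436 MYR × 0.584 = 1046.73494624 BRX
Net change: 1046.73494624 − 1000 = 46.73494624 BRX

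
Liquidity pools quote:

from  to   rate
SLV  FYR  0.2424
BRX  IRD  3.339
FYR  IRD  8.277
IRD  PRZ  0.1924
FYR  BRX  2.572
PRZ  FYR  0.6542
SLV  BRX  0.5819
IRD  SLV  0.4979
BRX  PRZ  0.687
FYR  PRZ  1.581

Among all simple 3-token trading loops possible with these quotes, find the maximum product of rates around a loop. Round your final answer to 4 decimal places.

BRX→PRZ→FYR→BRX: 0.687 × 0.6542 × 2.572 = 1.15595
IRD→PRZ→FYR→IRD: 0.1924 × 0.6542 × 8.277 = 1.04181
IRD→SLV→FYR→IRD: 0.4979 × 0.2424 × 8.277 = 0.99896
IRD→SLV→BRX→IRD: 0.4979 × 0.5819 × 3.339 = 0.96740
Maximum is BRX→PRZ→FYR→BRX at 1.1559; arbitrage exists.

1.1559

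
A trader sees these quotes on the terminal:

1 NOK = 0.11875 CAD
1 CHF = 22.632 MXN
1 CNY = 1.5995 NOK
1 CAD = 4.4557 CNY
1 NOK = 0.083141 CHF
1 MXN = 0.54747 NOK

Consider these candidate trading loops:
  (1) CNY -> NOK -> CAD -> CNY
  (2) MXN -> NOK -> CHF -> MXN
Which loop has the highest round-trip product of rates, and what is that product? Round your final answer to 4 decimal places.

1.0301

(1) 1.5995 × 0.11875 × 4.4557 = 0.84632
(2) 0.54747 × 0.083141 × 22.632 = 1.03015
Highest is cycle (2) at 1.0301 (>1, arbitrage).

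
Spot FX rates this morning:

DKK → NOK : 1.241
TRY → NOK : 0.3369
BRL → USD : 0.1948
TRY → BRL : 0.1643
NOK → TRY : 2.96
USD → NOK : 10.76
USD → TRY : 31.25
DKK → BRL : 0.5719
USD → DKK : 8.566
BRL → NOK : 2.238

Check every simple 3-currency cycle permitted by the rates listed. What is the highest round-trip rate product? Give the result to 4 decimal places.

NOK→TRY→BRL→NOK: 2.96 × 0.1643 × 2.238 = 1.08840
USD→TRY→BRL→USD: 31.25 × 0.1643 × 0.1948 = 1.00018
DKK→BRL→USD→DKK: 0.5719 × 0.1948 × 8.566 = 0.95430
Maximum is NOK→TRY→BRL→NOK at 1.0884; arbitrage exists.

1.0884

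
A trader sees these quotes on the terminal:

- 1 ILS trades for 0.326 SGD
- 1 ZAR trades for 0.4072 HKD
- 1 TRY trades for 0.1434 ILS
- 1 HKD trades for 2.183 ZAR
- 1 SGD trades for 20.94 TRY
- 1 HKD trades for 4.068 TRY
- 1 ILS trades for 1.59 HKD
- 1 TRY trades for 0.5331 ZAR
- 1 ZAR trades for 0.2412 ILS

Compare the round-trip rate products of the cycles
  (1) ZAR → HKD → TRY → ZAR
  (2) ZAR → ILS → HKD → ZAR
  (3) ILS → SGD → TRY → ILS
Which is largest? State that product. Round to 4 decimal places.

0.9789

(1) 0.4072 × 4.068 × 0.5331 = 0.88307
(2) 0.2412 × 1.59 × 2.183 = 0.83720
(3) 0.326 × 20.94 × 0.1434 = 0.97891
Highest is cycle (3) at 0.9789 (≤1, no arbitrage).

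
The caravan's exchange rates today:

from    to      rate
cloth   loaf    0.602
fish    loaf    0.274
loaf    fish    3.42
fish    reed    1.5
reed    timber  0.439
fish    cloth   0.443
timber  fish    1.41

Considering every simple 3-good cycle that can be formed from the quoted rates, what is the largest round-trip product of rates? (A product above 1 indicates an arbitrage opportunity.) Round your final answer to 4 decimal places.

0.9285

timber→fish→reed→timber: 1.41 × 1.5 × 0.439 = 0.92849
loaf→fish→cloth→loaf: 3.42 × 0.443 × 0.602 = 0.91207
Maximum is timber→fish→reed→timber at 0.9285; no arbitrage — every cycle loses value.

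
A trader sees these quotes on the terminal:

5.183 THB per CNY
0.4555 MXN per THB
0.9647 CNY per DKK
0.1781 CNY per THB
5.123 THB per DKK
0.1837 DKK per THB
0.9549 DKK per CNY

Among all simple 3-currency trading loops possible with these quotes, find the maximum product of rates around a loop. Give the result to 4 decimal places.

0.9185

DKK→CNY→THB→DKK: 0.9647 × 5.183 × 0.1837 = 0.91851
DKK→THB→CNY→DKK: 5.123 × 0.1781 × 0.9549 = 0.87126
Maximum is DKK→CNY→THB→DKK at 0.9185; no arbitrage — every cycle loses value.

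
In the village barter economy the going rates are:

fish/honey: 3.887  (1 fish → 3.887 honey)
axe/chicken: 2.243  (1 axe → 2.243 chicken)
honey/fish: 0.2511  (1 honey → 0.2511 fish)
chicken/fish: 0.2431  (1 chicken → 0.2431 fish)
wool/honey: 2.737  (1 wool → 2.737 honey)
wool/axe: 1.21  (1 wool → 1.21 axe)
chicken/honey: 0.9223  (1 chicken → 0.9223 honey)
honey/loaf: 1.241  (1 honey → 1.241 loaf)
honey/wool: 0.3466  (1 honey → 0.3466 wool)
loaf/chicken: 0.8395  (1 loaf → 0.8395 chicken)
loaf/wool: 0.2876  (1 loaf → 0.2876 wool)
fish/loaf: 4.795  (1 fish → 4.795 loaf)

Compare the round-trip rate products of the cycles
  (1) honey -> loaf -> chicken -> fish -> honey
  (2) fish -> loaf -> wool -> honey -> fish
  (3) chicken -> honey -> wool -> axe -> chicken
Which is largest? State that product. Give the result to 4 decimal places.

0.9844

(1) 1.241 × 0.8395 × 0.2431 × 3.887 = 0.98445
(2) 4.795 × 0.2876 × 2.737 × 0.2511 = 0.94776
(3) 0.9223 × 0.3466 × 1.21 × 2.243 = 0.86759
Highest is cycle (1) at 0.9844 (≤1, no arbitrage).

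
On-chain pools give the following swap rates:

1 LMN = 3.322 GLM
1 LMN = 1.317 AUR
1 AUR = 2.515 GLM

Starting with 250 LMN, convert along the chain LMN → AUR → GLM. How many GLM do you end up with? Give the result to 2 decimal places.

828.06

250 LMN × 1.317 = 329.25 AUR
329.25 AUR × 2.515 = 828.06375 GLM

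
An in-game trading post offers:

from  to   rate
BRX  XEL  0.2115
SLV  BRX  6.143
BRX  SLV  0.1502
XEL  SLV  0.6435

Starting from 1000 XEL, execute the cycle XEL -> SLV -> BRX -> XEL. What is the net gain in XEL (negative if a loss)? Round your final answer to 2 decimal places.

1000 XEL × 0.6435 = 643.5 SLV
643.5 SLV × 6.143 = 3953.0205 BRX
3953.0205 BRX × 0.2115 = 836.06383575 XEL
Net change: 836.06383575 − 1000 = -163.93616425 XEL

-163.94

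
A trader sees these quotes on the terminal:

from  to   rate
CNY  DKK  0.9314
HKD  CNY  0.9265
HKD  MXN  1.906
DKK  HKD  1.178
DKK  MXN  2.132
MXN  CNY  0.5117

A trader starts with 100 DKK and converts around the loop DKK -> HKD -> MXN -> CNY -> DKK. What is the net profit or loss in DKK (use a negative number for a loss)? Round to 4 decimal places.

100 DKK × 1.178 = 117.8 HKD
117.8 HKD × 1.906 = 224.5268 MXN
224.5268 MXN × 0.5117 = 114.89036356 CNY
114.89036356 CNY × 0.9314 = 107.008884619784 DKK
Net change: 107.008884619784 − 100 = 7.008884619784 DKK

7.0089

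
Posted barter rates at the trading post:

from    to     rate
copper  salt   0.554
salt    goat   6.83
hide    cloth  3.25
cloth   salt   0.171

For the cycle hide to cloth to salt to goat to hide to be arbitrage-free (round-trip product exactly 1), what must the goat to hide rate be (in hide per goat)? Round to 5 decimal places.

0.26345

Known legs of the cycle: 3.25 × 0.171 × 6.83 = 3.7957725
For no arbitrage the full-cycle product must be 1, so the missing rate is 1 / 3.7957725 ≈ 0.2634510.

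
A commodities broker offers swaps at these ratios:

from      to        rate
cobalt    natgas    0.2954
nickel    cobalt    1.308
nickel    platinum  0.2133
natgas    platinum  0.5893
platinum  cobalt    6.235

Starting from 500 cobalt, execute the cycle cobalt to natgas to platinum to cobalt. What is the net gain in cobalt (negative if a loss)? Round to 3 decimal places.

42.692

500 cobalt × 0.2954 = 147.7 natgas
147.7 natgas × 0.5893 = 87.03961 platinum
87.03961 platinum × 6.235 = 542.69196835 cobalt
Net change: 542.69196835 − 500 = 42.69196835 cobalt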